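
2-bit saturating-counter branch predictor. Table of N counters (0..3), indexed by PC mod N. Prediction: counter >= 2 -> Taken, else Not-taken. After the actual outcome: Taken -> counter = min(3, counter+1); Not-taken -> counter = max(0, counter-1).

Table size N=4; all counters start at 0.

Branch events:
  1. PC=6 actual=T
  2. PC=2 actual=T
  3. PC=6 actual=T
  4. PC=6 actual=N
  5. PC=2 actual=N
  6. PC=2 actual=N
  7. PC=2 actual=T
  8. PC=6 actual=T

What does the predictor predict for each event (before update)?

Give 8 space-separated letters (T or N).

Ev 1: PC=6 idx=2 pred=N actual=T -> ctr[2]=1
Ev 2: PC=2 idx=2 pred=N actual=T -> ctr[2]=2
Ev 3: PC=6 idx=2 pred=T actual=T -> ctr[2]=3
Ev 4: PC=6 idx=2 pred=T actual=N -> ctr[2]=2
Ev 5: PC=2 idx=2 pred=T actual=N -> ctr[2]=1
Ev 6: PC=2 idx=2 pred=N actual=N -> ctr[2]=0
Ev 7: PC=2 idx=2 pred=N actual=T -> ctr[2]=1
Ev 8: PC=6 idx=2 pred=N actual=T -> ctr[2]=2

Answer: N N T T T N N N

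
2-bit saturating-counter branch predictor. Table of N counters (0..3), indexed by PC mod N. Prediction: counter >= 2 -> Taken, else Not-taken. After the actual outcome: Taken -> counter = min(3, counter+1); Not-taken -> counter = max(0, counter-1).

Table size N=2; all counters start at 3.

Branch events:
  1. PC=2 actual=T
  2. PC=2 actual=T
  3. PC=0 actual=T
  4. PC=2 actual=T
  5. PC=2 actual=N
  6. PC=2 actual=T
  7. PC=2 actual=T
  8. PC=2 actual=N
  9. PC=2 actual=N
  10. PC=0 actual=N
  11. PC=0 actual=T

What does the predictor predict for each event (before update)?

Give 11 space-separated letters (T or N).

Answer: T T T T T T T T T N N

Derivation:
Ev 1: PC=2 idx=0 pred=T actual=T -> ctr[0]=3
Ev 2: PC=2 idx=0 pred=T actual=T -> ctr[0]=3
Ev 3: PC=0 idx=0 pred=T actual=T -> ctr[0]=3
Ev 4: PC=2 idx=0 pred=T actual=T -> ctr[0]=3
Ev 5: PC=2 idx=0 pred=T actual=N -> ctr[0]=2
Ev 6: PC=2 idx=0 pred=T actual=T -> ctr[0]=3
Ev 7: PC=2 idx=0 pred=T actual=T -> ctr[0]=3
Ev 8: PC=2 idx=0 pred=T actual=N -> ctr[0]=2
Ev 9: PC=2 idx=0 pred=T actual=N -> ctr[0]=1
Ev 10: PC=0 idx=0 pred=N actual=N -> ctr[0]=0
Ev 11: PC=0 idx=0 pred=N actual=T -> ctr[0]=1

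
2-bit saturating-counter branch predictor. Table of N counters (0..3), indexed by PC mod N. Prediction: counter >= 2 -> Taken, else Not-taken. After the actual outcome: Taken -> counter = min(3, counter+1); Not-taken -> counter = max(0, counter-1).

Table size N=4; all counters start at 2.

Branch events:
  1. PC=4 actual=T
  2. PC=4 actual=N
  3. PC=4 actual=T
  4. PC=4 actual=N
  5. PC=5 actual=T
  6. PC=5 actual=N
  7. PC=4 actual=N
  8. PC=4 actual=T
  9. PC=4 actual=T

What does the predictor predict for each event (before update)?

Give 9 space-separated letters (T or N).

Answer: T T T T T T T N T

Derivation:
Ev 1: PC=4 idx=0 pred=T actual=T -> ctr[0]=3
Ev 2: PC=4 idx=0 pred=T actual=N -> ctr[0]=2
Ev 3: PC=4 idx=0 pred=T actual=T -> ctr[0]=3
Ev 4: PC=4 idx=0 pred=T actual=N -> ctr[0]=2
Ev 5: PC=5 idx=1 pred=T actual=T -> ctr[1]=3
Ev 6: PC=5 idx=1 pred=T actual=N -> ctr[1]=2
Ev 7: PC=4 idx=0 pred=T actual=N -> ctr[0]=1
Ev 8: PC=4 idx=0 pred=N actual=T -> ctr[0]=2
Ev 9: PC=4 idx=0 pred=T actual=T -> ctr[0]=3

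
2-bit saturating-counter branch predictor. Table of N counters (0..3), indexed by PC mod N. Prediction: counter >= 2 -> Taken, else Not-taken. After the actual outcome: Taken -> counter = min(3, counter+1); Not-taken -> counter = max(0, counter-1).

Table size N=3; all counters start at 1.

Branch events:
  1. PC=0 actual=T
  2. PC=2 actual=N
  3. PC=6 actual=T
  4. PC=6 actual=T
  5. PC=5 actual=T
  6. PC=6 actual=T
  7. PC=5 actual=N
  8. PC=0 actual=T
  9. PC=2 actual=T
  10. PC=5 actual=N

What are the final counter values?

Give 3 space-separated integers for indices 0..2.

Answer: 3 1 0

Derivation:
Ev 1: PC=0 idx=0 pred=N actual=T -> ctr[0]=2
Ev 2: PC=2 idx=2 pred=N actual=N -> ctr[2]=0
Ev 3: PC=6 idx=0 pred=T actual=T -> ctr[0]=3
Ev 4: PC=6 idx=0 pred=T actual=T -> ctr[0]=3
Ev 5: PC=5 idx=2 pred=N actual=T -> ctr[2]=1
Ev 6: PC=6 idx=0 pred=T actual=T -> ctr[0]=3
Ev 7: PC=5 idx=2 pred=N actual=N -> ctr[2]=0
Ev 8: PC=0 idx=0 pred=T actual=T -> ctr[0]=3
Ev 9: PC=2 idx=2 pred=N actual=T -> ctr[2]=1
Ev 10: PC=5 idx=2 pred=N actual=N -> ctr[2]=0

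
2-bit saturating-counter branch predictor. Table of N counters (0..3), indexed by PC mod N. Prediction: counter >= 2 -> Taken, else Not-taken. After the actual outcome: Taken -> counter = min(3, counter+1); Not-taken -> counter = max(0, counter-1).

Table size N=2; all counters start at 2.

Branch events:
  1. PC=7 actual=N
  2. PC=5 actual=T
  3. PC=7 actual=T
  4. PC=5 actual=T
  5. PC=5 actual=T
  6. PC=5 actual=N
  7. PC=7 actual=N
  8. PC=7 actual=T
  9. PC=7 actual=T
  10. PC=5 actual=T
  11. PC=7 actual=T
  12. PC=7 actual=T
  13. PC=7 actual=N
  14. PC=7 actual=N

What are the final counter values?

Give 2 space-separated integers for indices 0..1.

Ev 1: PC=7 idx=1 pred=T actual=N -> ctr[1]=1
Ev 2: PC=5 idx=1 pred=N actual=T -> ctr[1]=2
Ev 3: PC=7 idx=1 pred=T actual=T -> ctr[1]=3
Ev 4: PC=5 idx=1 pred=T actual=T -> ctr[1]=3
Ev 5: PC=5 idx=1 pred=T actual=T -> ctr[1]=3
Ev 6: PC=5 idx=1 pred=T actual=N -> ctr[1]=2
Ev 7: PC=7 idx=1 pred=T actual=N -> ctr[1]=1
Ev 8: PC=7 idx=1 pred=N actual=T -> ctr[1]=2
Ev 9: PC=7 idx=1 pred=T actual=T -> ctr[1]=3
Ev 10: PC=5 idx=1 pred=T actual=T -> ctr[1]=3
Ev 11: PC=7 idx=1 pred=T actual=T -> ctr[1]=3
Ev 12: PC=7 idx=1 pred=T actual=T -> ctr[1]=3
Ev 13: PC=7 idx=1 pred=T actual=N -> ctr[1]=2
Ev 14: PC=7 idx=1 pred=T actual=N -> ctr[1]=1

Answer: 2 1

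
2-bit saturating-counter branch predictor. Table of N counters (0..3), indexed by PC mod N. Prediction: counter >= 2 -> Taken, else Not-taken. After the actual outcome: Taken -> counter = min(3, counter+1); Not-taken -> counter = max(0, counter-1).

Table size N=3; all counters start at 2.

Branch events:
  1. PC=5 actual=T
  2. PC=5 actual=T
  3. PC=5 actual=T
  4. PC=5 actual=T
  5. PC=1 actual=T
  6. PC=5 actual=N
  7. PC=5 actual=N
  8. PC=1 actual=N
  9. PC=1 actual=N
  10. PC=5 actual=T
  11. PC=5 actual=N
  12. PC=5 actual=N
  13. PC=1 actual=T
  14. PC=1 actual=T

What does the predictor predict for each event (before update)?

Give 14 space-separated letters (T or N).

Ev 1: PC=5 idx=2 pred=T actual=T -> ctr[2]=3
Ev 2: PC=5 idx=2 pred=T actual=T -> ctr[2]=3
Ev 3: PC=5 idx=2 pred=T actual=T -> ctr[2]=3
Ev 4: PC=5 idx=2 pred=T actual=T -> ctr[2]=3
Ev 5: PC=1 idx=1 pred=T actual=T -> ctr[1]=3
Ev 6: PC=5 idx=2 pred=T actual=N -> ctr[2]=2
Ev 7: PC=5 idx=2 pred=T actual=N -> ctr[2]=1
Ev 8: PC=1 idx=1 pred=T actual=N -> ctr[1]=2
Ev 9: PC=1 idx=1 pred=T actual=N -> ctr[1]=1
Ev 10: PC=5 idx=2 pred=N actual=T -> ctr[2]=2
Ev 11: PC=5 idx=2 pred=T actual=N -> ctr[2]=1
Ev 12: PC=5 idx=2 pred=N actual=N -> ctr[2]=0
Ev 13: PC=1 idx=1 pred=N actual=T -> ctr[1]=2
Ev 14: PC=1 idx=1 pred=T actual=T -> ctr[1]=3

Answer: T T T T T T T T T N T N N T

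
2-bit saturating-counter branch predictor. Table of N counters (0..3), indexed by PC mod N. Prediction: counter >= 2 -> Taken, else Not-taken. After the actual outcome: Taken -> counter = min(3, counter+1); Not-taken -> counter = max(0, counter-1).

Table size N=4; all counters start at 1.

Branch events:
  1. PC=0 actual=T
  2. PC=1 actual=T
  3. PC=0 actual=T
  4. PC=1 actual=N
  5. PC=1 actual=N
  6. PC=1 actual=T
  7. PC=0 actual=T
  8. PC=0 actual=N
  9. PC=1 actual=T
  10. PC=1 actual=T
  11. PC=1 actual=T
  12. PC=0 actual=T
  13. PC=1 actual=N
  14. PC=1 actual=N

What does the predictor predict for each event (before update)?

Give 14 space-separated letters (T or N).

Ev 1: PC=0 idx=0 pred=N actual=T -> ctr[0]=2
Ev 2: PC=1 idx=1 pred=N actual=T -> ctr[1]=2
Ev 3: PC=0 idx=0 pred=T actual=T -> ctr[0]=3
Ev 4: PC=1 idx=1 pred=T actual=N -> ctr[1]=1
Ev 5: PC=1 idx=1 pred=N actual=N -> ctr[1]=0
Ev 6: PC=1 idx=1 pred=N actual=T -> ctr[1]=1
Ev 7: PC=0 idx=0 pred=T actual=T -> ctr[0]=3
Ev 8: PC=0 idx=0 pred=T actual=N -> ctr[0]=2
Ev 9: PC=1 idx=1 pred=N actual=T -> ctr[1]=2
Ev 10: PC=1 idx=1 pred=T actual=T -> ctr[1]=3
Ev 11: PC=1 idx=1 pred=T actual=T -> ctr[1]=3
Ev 12: PC=0 idx=0 pred=T actual=T -> ctr[0]=3
Ev 13: PC=1 idx=1 pred=T actual=N -> ctr[1]=2
Ev 14: PC=1 idx=1 pred=T actual=N -> ctr[1]=1

Answer: N N T T N N T T N T T T T T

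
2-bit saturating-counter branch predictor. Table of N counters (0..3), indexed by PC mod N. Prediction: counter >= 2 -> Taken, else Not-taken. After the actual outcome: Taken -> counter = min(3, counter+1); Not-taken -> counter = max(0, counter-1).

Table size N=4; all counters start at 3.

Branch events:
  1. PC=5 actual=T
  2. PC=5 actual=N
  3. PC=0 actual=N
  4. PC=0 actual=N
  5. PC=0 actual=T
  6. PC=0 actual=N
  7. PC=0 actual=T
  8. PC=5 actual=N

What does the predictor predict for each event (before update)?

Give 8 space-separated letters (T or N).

Answer: T T T T N T N T

Derivation:
Ev 1: PC=5 idx=1 pred=T actual=T -> ctr[1]=3
Ev 2: PC=5 idx=1 pred=T actual=N -> ctr[1]=2
Ev 3: PC=0 idx=0 pred=T actual=N -> ctr[0]=2
Ev 4: PC=0 idx=0 pred=T actual=N -> ctr[0]=1
Ev 5: PC=0 idx=0 pred=N actual=T -> ctr[0]=2
Ev 6: PC=0 idx=0 pred=T actual=N -> ctr[0]=1
Ev 7: PC=0 idx=0 pred=N actual=T -> ctr[0]=2
Ev 8: PC=5 idx=1 pred=T actual=N -> ctr[1]=1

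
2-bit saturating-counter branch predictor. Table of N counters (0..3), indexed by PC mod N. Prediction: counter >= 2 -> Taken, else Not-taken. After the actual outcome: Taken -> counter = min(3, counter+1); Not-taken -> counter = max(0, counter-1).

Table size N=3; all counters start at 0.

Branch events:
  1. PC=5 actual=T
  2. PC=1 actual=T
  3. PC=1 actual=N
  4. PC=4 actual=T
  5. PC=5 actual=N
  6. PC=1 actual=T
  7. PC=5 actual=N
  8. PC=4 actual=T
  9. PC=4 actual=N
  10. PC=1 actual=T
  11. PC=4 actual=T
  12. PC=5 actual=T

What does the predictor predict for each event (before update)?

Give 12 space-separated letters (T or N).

Ev 1: PC=5 idx=2 pred=N actual=T -> ctr[2]=1
Ev 2: PC=1 idx=1 pred=N actual=T -> ctr[1]=1
Ev 3: PC=1 idx=1 pred=N actual=N -> ctr[1]=0
Ev 4: PC=4 idx=1 pred=N actual=T -> ctr[1]=1
Ev 5: PC=5 idx=2 pred=N actual=N -> ctr[2]=0
Ev 6: PC=1 idx=1 pred=N actual=T -> ctr[1]=2
Ev 7: PC=5 idx=2 pred=N actual=N -> ctr[2]=0
Ev 8: PC=4 idx=1 pred=T actual=T -> ctr[1]=3
Ev 9: PC=4 idx=1 pred=T actual=N -> ctr[1]=2
Ev 10: PC=1 idx=1 pred=T actual=T -> ctr[1]=3
Ev 11: PC=4 idx=1 pred=T actual=T -> ctr[1]=3
Ev 12: PC=5 idx=2 pred=N actual=T -> ctr[2]=1

Answer: N N N N N N N T T T T N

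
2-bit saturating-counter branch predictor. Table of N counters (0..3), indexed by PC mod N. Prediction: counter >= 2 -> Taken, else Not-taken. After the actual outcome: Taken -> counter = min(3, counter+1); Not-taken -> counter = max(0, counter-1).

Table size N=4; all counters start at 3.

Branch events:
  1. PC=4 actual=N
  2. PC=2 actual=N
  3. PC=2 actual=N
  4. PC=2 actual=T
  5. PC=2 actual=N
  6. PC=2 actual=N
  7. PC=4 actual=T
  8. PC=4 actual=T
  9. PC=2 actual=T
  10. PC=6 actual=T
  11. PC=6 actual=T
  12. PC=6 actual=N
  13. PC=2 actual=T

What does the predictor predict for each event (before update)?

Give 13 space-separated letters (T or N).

Ev 1: PC=4 idx=0 pred=T actual=N -> ctr[0]=2
Ev 2: PC=2 idx=2 pred=T actual=N -> ctr[2]=2
Ev 3: PC=2 idx=2 pred=T actual=N -> ctr[2]=1
Ev 4: PC=2 idx=2 pred=N actual=T -> ctr[2]=2
Ev 5: PC=2 idx=2 pred=T actual=N -> ctr[2]=1
Ev 6: PC=2 idx=2 pred=N actual=N -> ctr[2]=0
Ev 7: PC=4 idx=0 pred=T actual=T -> ctr[0]=3
Ev 8: PC=4 idx=0 pred=T actual=T -> ctr[0]=3
Ev 9: PC=2 idx=2 pred=N actual=T -> ctr[2]=1
Ev 10: PC=6 idx=2 pred=N actual=T -> ctr[2]=2
Ev 11: PC=6 idx=2 pred=T actual=T -> ctr[2]=3
Ev 12: PC=6 idx=2 pred=T actual=N -> ctr[2]=2
Ev 13: PC=2 idx=2 pred=T actual=T -> ctr[2]=3

Answer: T T T N T N T T N N T T T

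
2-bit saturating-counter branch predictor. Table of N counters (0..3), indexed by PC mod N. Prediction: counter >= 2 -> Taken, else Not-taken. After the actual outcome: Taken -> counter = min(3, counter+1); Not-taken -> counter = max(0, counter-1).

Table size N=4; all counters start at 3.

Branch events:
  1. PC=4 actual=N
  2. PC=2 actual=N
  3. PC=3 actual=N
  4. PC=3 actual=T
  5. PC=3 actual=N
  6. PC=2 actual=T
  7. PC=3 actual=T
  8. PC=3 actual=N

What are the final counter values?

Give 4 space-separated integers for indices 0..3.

Ev 1: PC=4 idx=0 pred=T actual=N -> ctr[0]=2
Ev 2: PC=2 idx=2 pred=T actual=N -> ctr[2]=2
Ev 3: PC=3 idx=3 pred=T actual=N -> ctr[3]=2
Ev 4: PC=3 idx=3 pred=T actual=T -> ctr[3]=3
Ev 5: PC=3 idx=3 pred=T actual=N -> ctr[3]=2
Ev 6: PC=2 idx=2 pred=T actual=T -> ctr[2]=3
Ev 7: PC=3 idx=3 pred=T actual=T -> ctr[3]=3
Ev 8: PC=3 idx=3 pred=T actual=N -> ctr[3]=2

Answer: 2 3 3 2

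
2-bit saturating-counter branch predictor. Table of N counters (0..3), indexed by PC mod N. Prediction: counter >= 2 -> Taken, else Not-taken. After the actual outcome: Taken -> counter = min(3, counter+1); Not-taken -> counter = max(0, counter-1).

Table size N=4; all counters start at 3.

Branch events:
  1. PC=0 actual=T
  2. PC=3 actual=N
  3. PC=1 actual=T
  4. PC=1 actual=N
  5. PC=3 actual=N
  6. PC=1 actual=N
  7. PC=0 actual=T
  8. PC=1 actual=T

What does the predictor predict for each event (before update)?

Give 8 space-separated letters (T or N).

Answer: T T T T T T T N

Derivation:
Ev 1: PC=0 idx=0 pred=T actual=T -> ctr[0]=3
Ev 2: PC=3 idx=3 pred=T actual=N -> ctr[3]=2
Ev 3: PC=1 idx=1 pred=T actual=T -> ctr[1]=3
Ev 4: PC=1 idx=1 pred=T actual=N -> ctr[1]=2
Ev 5: PC=3 idx=3 pred=T actual=N -> ctr[3]=1
Ev 6: PC=1 idx=1 pred=T actual=N -> ctr[1]=1
Ev 7: PC=0 idx=0 pred=T actual=T -> ctr[0]=3
Ev 8: PC=1 idx=1 pred=N actual=T -> ctr[1]=2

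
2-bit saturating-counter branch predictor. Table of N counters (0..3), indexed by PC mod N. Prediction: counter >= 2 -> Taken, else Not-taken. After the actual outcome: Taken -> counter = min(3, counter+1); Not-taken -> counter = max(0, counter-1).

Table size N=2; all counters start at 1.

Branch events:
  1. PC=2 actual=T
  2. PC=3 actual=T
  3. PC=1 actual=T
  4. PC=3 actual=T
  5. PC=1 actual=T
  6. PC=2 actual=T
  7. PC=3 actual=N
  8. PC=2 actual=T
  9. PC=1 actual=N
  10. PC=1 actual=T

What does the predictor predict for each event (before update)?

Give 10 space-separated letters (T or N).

Answer: N N T T T T T T T N

Derivation:
Ev 1: PC=2 idx=0 pred=N actual=T -> ctr[0]=2
Ev 2: PC=3 idx=1 pred=N actual=T -> ctr[1]=2
Ev 3: PC=1 idx=1 pred=T actual=T -> ctr[1]=3
Ev 4: PC=3 idx=1 pred=T actual=T -> ctr[1]=3
Ev 5: PC=1 idx=1 pred=T actual=T -> ctr[1]=3
Ev 6: PC=2 idx=0 pred=T actual=T -> ctr[0]=3
Ev 7: PC=3 idx=1 pred=T actual=N -> ctr[1]=2
Ev 8: PC=2 idx=0 pred=T actual=T -> ctr[0]=3
Ev 9: PC=1 idx=1 pred=T actual=N -> ctr[1]=1
Ev 10: PC=1 idx=1 pred=N actual=T -> ctr[1]=2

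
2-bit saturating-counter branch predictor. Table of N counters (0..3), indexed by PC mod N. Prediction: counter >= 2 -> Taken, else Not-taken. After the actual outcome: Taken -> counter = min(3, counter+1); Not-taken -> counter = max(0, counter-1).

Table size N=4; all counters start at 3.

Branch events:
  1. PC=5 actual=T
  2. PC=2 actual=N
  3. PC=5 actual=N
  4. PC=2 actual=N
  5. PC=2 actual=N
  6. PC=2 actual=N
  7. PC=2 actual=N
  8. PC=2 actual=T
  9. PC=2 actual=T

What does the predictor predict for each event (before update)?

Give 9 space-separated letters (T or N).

Ev 1: PC=5 idx=1 pred=T actual=T -> ctr[1]=3
Ev 2: PC=2 idx=2 pred=T actual=N -> ctr[2]=2
Ev 3: PC=5 idx=1 pred=T actual=N -> ctr[1]=2
Ev 4: PC=2 idx=2 pred=T actual=N -> ctr[2]=1
Ev 5: PC=2 idx=2 pred=N actual=N -> ctr[2]=0
Ev 6: PC=2 idx=2 pred=N actual=N -> ctr[2]=0
Ev 7: PC=2 idx=2 pred=N actual=N -> ctr[2]=0
Ev 8: PC=2 idx=2 pred=N actual=T -> ctr[2]=1
Ev 9: PC=2 idx=2 pred=N actual=T -> ctr[2]=2

Answer: T T T T N N N N N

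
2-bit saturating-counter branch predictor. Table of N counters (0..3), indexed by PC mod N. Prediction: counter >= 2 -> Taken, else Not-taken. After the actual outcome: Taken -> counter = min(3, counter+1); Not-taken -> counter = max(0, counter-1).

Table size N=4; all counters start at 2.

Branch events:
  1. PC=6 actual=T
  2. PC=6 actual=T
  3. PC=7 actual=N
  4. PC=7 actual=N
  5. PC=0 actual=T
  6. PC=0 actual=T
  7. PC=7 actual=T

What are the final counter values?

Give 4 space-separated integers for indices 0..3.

Answer: 3 2 3 1

Derivation:
Ev 1: PC=6 idx=2 pred=T actual=T -> ctr[2]=3
Ev 2: PC=6 idx=2 pred=T actual=T -> ctr[2]=3
Ev 3: PC=7 idx=3 pred=T actual=N -> ctr[3]=1
Ev 4: PC=7 idx=3 pred=N actual=N -> ctr[3]=0
Ev 5: PC=0 idx=0 pred=T actual=T -> ctr[0]=3
Ev 6: PC=0 idx=0 pred=T actual=T -> ctr[0]=3
Ev 7: PC=7 idx=3 pred=N actual=T -> ctr[3]=1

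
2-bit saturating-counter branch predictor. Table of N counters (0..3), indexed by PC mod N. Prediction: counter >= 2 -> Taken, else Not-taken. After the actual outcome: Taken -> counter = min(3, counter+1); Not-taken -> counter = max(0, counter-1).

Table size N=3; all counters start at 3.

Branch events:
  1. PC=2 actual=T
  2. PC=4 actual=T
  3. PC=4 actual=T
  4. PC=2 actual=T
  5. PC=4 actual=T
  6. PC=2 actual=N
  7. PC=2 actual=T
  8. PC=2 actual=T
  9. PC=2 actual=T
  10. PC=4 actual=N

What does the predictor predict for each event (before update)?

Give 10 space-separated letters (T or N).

Answer: T T T T T T T T T T

Derivation:
Ev 1: PC=2 idx=2 pred=T actual=T -> ctr[2]=3
Ev 2: PC=4 idx=1 pred=T actual=T -> ctr[1]=3
Ev 3: PC=4 idx=1 pred=T actual=T -> ctr[1]=3
Ev 4: PC=2 idx=2 pred=T actual=T -> ctr[2]=3
Ev 5: PC=4 idx=1 pred=T actual=T -> ctr[1]=3
Ev 6: PC=2 idx=2 pred=T actual=N -> ctr[2]=2
Ev 7: PC=2 idx=2 pred=T actual=T -> ctr[2]=3
Ev 8: PC=2 idx=2 pred=T actual=T -> ctr[2]=3
Ev 9: PC=2 idx=2 pred=T actual=T -> ctr[2]=3
Ev 10: PC=4 idx=1 pred=T actual=N -> ctr[1]=2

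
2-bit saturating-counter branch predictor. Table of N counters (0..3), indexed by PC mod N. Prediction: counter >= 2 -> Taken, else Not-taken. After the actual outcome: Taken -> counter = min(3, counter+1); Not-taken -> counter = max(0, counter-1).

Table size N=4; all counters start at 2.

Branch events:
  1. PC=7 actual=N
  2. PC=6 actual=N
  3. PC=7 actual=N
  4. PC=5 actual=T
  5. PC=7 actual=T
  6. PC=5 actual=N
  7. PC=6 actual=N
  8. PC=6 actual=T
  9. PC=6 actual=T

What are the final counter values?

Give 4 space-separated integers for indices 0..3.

Answer: 2 2 2 1

Derivation:
Ev 1: PC=7 idx=3 pred=T actual=N -> ctr[3]=1
Ev 2: PC=6 idx=2 pred=T actual=N -> ctr[2]=1
Ev 3: PC=7 idx=3 pred=N actual=N -> ctr[3]=0
Ev 4: PC=5 idx=1 pred=T actual=T -> ctr[1]=3
Ev 5: PC=7 idx=3 pred=N actual=T -> ctr[3]=1
Ev 6: PC=5 idx=1 pred=T actual=N -> ctr[1]=2
Ev 7: PC=6 idx=2 pred=N actual=N -> ctr[2]=0
Ev 8: PC=6 idx=2 pred=N actual=T -> ctr[2]=1
Ev 9: PC=6 idx=2 pred=N actual=T -> ctr[2]=2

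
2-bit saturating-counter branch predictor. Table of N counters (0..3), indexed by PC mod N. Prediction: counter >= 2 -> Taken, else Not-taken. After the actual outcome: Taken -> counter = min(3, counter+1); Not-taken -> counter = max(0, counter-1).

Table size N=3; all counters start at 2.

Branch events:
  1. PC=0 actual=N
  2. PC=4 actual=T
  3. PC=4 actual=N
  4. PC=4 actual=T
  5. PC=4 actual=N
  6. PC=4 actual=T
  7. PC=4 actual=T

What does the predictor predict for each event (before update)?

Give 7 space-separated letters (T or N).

Answer: T T T T T T T

Derivation:
Ev 1: PC=0 idx=0 pred=T actual=N -> ctr[0]=1
Ev 2: PC=4 idx=1 pred=T actual=T -> ctr[1]=3
Ev 3: PC=4 idx=1 pred=T actual=N -> ctr[1]=2
Ev 4: PC=4 idx=1 pred=T actual=T -> ctr[1]=3
Ev 5: PC=4 idx=1 pred=T actual=N -> ctr[1]=2
Ev 6: PC=4 idx=1 pred=T actual=T -> ctr[1]=3
Ev 7: PC=4 idx=1 pred=T actual=T -> ctr[1]=3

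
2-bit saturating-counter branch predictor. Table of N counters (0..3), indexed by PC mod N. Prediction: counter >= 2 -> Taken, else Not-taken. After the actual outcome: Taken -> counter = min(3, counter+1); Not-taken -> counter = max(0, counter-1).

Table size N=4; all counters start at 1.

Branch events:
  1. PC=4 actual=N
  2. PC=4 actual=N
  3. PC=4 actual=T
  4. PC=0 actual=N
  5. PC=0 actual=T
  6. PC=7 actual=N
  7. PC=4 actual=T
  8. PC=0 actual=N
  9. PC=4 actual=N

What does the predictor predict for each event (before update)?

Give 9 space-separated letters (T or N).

Answer: N N N N N N N T N

Derivation:
Ev 1: PC=4 idx=0 pred=N actual=N -> ctr[0]=0
Ev 2: PC=4 idx=0 pred=N actual=N -> ctr[0]=0
Ev 3: PC=4 idx=0 pred=N actual=T -> ctr[0]=1
Ev 4: PC=0 idx=0 pred=N actual=N -> ctr[0]=0
Ev 5: PC=0 idx=0 pred=N actual=T -> ctr[0]=1
Ev 6: PC=7 idx=3 pred=N actual=N -> ctr[3]=0
Ev 7: PC=4 idx=0 pred=N actual=T -> ctr[0]=2
Ev 8: PC=0 idx=0 pred=T actual=N -> ctr[0]=1
Ev 9: PC=4 idx=0 pred=N actual=N -> ctr[0]=0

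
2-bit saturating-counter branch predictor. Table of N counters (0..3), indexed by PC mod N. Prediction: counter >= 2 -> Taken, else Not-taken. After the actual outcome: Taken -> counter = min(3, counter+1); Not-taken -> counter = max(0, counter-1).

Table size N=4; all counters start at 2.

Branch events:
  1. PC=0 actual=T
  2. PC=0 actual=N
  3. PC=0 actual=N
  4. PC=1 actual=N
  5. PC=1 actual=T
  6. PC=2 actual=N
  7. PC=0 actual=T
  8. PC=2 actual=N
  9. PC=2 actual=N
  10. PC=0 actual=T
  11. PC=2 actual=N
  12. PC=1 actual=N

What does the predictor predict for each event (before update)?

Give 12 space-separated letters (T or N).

Ev 1: PC=0 idx=0 pred=T actual=T -> ctr[0]=3
Ev 2: PC=0 idx=0 pred=T actual=N -> ctr[0]=2
Ev 3: PC=0 idx=0 pred=T actual=N -> ctr[0]=1
Ev 4: PC=1 idx=1 pred=T actual=N -> ctr[1]=1
Ev 5: PC=1 idx=1 pred=N actual=T -> ctr[1]=2
Ev 6: PC=2 idx=2 pred=T actual=N -> ctr[2]=1
Ev 7: PC=0 idx=0 pred=N actual=T -> ctr[0]=2
Ev 8: PC=2 idx=2 pred=N actual=N -> ctr[2]=0
Ev 9: PC=2 idx=2 pred=N actual=N -> ctr[2]=0
Ev 10: PC=0 idx=0 pred=T actual=T -> ctr[0]=3
Ev 11: PC=2 idx=2 pred=N actual=N -> ctr[2]=0
Ev 12: PC=1 idx=1 pred=T actual=N -> ctr[1]=1

Answer: T T T T N T N N N T N T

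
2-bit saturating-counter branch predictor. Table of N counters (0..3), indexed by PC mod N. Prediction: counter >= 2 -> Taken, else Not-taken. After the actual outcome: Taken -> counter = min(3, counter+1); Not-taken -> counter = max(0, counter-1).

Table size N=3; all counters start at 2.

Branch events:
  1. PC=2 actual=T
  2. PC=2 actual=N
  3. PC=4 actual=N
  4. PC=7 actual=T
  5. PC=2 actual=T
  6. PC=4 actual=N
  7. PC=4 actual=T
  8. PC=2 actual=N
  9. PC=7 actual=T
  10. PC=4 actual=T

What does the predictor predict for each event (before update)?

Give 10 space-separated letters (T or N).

Ev 1: PC=2 idx=2 pred=T actual=T -> ctr[2]=3
Ev 2: PC=2 idx=2 pred=T actual=N -> ctr[2]=2
Ev 3: PC=4 idx=1 pred=T actual=N -> ctr[1]=1
Ev 4: PC=7 idx=1 pred=N actual=T -> ctr[1]=2
Ev 5: PC=2 idx=2 pred=T actual=T -> ctr[2]=3
Ev 6: PC=4 idx=1 pred=T actual=N -> ctr[1]=1
Ev 7: PC=4 idx=1 pred=N actual=T -> ctr[1]=2
Ev 8: PC=2 idx=2 pred=T actual=N -> ctr[2]=2
Ev 9: PC=7 idx=1 pred=T actual=T -> ctr[1]=3
Ev 10: PC=4 idx=1 pred=T actual=T -> ctr[1]=3

Answer: T T T N T T N T T T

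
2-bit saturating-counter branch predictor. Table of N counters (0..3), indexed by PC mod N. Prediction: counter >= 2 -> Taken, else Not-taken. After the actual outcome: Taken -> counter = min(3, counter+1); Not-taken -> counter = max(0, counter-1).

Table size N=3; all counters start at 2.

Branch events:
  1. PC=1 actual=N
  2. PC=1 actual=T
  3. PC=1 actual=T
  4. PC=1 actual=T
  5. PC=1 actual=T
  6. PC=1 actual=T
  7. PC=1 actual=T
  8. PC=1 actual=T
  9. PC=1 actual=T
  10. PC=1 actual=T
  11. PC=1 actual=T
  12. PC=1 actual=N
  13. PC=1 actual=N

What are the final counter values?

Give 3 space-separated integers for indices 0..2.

Ev 1: PC=1 idx=1 pred=T actual=N -> ctr[1]=1
Ev 2: PC=1 idx=1 pred=N actual=T -> ctr[1]=2
Ev 3: PC=1 idx=1 pred=T actual=T -> ctr[1]=3
Ev 4: PC=1 idx=1 pred=T actual=T -> ctr[1]=3
Ev 5: PC=1 idx=1 pred=T actual=T -> ctr[1]=3
Ev 6: PC=1 idx=1 pred=T actual=T -> ctr[1]=3
Ev 7: PC=1 idx=1 pred=T actual=T -> ctr[1]=3
Ev 8: PC=1 idx=1 pred=T actual=T -> ctr[1]=3
Ev 9: PC=1 idx=1 pred=T actual=T -> ctr[1]=3
Ev 10: PC=1 idx=1 pred=T actual=T -> ctr[1]=3
Ev 11: PC=1 idx=1 pred=T actual=T -> ctr[1]=3
Ev 12: PC=1 idx=1 pred=T actual=N -> ctr[1]=2
Ev 13: PC=1 idx=1 pred=T actual=N -> ctr[1]=1

Answer: 2 1 2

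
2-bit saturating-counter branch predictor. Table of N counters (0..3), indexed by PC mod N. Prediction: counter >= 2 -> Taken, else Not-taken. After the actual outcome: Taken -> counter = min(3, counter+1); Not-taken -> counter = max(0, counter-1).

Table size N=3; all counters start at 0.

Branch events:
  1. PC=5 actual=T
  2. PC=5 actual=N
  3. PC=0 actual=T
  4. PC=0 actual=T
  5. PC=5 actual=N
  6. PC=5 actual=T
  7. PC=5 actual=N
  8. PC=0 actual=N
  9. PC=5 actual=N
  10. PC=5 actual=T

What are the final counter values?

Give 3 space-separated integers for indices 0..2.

Answer: 1 0 1

Derivation:
Ev 1: PC=5 idx=2 pred=N actual=T -> ctr[2]=1
Ev 2: PC=5 idx=2 pred=N actual=N -> ctr[2]=0
Ev 3: PC=0 idx=0 pred=N actual=T -> ctr[0]=1
Ev 4: PC=0 idx=0 pred=N actual=T -> ctr[0]=2
Ev 5: PC=5 idx=2 pred=N actual=N -> ctr[2]=0
Ev 6: PC=5 idx=2 pred=N actual=T -> ctr[2]=1
Ev 7: PC=5 idx=2 pred=N actual=N -> ctr[2]=0
Ev 8: PC=0 idx=0 pred=T actual=N -> ctr[0]=1
Ev 9: PC=5 idx=2 pred=N actual=N -> ctr[2]=0
Ev 10: PC=5 idx=2 pred=N actual=T -> ctr[2]=1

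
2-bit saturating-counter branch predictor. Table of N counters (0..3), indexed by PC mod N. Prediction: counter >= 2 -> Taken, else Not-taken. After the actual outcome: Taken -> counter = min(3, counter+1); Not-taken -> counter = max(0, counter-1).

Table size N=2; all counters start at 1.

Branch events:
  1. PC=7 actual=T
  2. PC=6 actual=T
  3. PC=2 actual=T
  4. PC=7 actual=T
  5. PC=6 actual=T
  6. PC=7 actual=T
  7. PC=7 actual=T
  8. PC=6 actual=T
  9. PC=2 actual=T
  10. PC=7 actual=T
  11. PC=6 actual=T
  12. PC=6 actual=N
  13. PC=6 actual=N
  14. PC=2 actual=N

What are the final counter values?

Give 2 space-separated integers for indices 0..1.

Ev 1: PC=7 idx=1 pred=N actual=T -> ctr[1]=2
Ev 2: PC=6 idx=0 pred=N actual=T -> ctr[0]=2
Ev 3: PC=2 idx=0 pred=T actual=T -> ctr[0]=3
Ev 4: PC=7 idx=1 pred=T actual=T -> ctr[1]=3
Ev 5: PC=6 idx=0 pred=T actual=T -> ctr[0]=3
Ev 6: PC=7 idx=1 pred=T actual=T -> ctr[1]=3
Ev 7: PC=7 idx=1 pred=T actual=T -> ctr[1]=3
Ev 8: PC=6 idx=0 pred=T actual=T -> ctr[0]=3
Ev 9: PC=2 idx=0 pred=T actual=T -> ctr[0]=3
Ev 10: PC=7 idx=1 pred=T actual=T -> ctr[1]=3
Ev 11: PC=6 idx=0 pred=T actual=T -> ctr[0]=3
Ev 12: PC=6 idx=0 pred=T actual=N -> ctr[0]=2
Ev 13: PC=6 idx=0 pred=T actual=N -> ctr[0]=1
Ev 14: PC=2 idx=0 pred=N actual=N -> ctr[0]=0

Answer: 0 3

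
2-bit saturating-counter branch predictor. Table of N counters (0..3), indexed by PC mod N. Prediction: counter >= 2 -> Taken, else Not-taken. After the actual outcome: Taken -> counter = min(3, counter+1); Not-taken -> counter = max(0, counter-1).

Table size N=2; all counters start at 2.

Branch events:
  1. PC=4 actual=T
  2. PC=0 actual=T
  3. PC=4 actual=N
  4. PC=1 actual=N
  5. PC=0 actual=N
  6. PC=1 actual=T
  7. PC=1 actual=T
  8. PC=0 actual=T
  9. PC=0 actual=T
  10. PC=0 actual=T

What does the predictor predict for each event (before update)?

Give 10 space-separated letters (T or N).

Answer: T T T T T N T N T T

Derivation:
Ev 1: PC=4 idx=0 pred=T actual=T -> ctr[0]=3
Ev 2: PC=0 idx=0 pred=T actual=T -> ctr[0]=3
Ev 3: PC=4 idx=0 pred=T actual=N -> ctr[0]=2
Ev 4: PC=1 idx=1 pred=T actual=N -> ctr[1]=1
Ev 5: PC=0 idx=0 pred=T actual=N -> ctr[0]=1
Ev 6: PC=1 idx=1 pred=N actual=T -> ctr[1]=2
Ev 7: PC=1 idx=1 pred=T actual=T -> ctr[1]=3
Ev 8: PC=0 idx=0 pred=N actual=T -> ctr[0]=2
Ev 9: PC=0 idx=0 pred=T actual=T -> ctr[0]=3
Ev 10: PC=0 idx=0 pred=T actual=T -> ctr[0]=3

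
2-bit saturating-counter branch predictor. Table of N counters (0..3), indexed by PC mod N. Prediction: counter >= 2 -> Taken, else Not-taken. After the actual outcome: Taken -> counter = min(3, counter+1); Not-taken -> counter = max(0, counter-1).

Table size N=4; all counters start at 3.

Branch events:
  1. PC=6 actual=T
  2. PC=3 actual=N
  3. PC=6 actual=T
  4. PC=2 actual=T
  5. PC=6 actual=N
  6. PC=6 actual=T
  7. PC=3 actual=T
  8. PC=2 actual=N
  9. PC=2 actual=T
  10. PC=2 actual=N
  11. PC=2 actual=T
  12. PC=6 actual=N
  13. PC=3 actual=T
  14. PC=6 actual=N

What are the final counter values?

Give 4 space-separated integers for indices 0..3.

Answer: 3 3 1 3

Derivation:
Ev 1: PC=6 idx=2 pred=T actual=T -> ctr[2]=3
Ev 2: PC=3 idx=3 pred=T actual=N -> ctr[3]=2
Ev 3: PC=6 idx=2 pred=T actual=T -> ctr[2]=3
Ev 4: PC=2 idx=2 pred=T actual=T -> ctr[2]=3
Ev 5: PC=6 idx=2 pred=T actual=N -> ctr[2]=2
Ev 6: PC=6 idx=2 pred=T actual=T -> ctr[2]=3
Ev 7: PC=3 idx=3 pred=T actual=T -> ctr[3]=3
Ev 8: PC=2 idx=2 pred=T actual=N -> ctr[2]=2
Ev 9: PC=2 idx=2 pred=T actual=T -> ctr[2]=3
Ev 10: PC=2 idx=2 pred=T actual=N -> ctr[2]=2
Ev 11: PC=2 idx=2 pred=T actual=T -> ctr[2]=3
Ev 12: PC=6 idx=2 pred=T actual=N -> ctr[2]=2
Ev 13: PC=3 idx=3 pred=T actual=T -> ctr[3]=3
Ev 14: PC=6 idx=2 pred=T actual=N -> ctr[2]=1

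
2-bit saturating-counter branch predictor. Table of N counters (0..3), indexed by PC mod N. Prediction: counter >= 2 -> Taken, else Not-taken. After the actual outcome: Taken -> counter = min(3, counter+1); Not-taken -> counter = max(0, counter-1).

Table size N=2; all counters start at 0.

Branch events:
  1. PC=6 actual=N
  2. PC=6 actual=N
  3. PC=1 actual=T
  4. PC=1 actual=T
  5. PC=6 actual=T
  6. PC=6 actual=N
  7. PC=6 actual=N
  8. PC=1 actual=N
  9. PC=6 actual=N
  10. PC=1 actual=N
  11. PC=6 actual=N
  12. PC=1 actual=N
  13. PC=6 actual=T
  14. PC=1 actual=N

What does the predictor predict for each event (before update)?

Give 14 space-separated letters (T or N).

Ev 1: PC=6 idx=0 pred=N actual=N -> ctr[0]=0
Ev 2: PC=6 idx=0 pred=N actual=N -> ctr[0]=0
Ev 3: PC=1 idx=1 pred=N actual=T -> ctr[1]=1
Ev 4: PC=1 idx=1 pred=N actual=T -> ctr[1]=2
Ev 5: PC=6 idx=0 pred=N actual=T -> ctr[0]=1
Ev 6: PC=6 idx=0 pred=N actual=N -> ctr[0]=0
Ev 7: PC=6 idx=0 pred=N actual=N -> ctr[0]=0
Ev 8: PC=1 idx=1 pred=T actual=N -> ctr[1]=1
Ev 9: PC=6 idx=0 pred=N actual=N -> ctr[0]=0
Ev 10: PC=1 idx=1 pred=N actual=N -> ctr[1]=0
Ev 11: PC=6 idx=0 pred=N actual=N -> ctr[0]=0
Ev 12: PC=1 idx=1 pred=N actual=N -> ctr[1]=0
Ev 13: PC=6 idx=0 pred=N actual=T -> ctr[0]=1
Ev 14: PC=1 idx=1 pred=N actual=N -> ctr[1]=0

Answer: N N N N N N N T N N N N N N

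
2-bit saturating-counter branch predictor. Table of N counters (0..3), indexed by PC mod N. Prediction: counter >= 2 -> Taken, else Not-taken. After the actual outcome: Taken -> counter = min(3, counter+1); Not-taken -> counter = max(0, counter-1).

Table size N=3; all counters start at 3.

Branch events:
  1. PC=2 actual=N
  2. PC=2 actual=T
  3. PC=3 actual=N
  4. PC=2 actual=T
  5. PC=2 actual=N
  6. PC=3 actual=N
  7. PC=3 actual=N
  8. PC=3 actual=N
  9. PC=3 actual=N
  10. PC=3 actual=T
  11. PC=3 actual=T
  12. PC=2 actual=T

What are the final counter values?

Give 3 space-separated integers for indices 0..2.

Answer: 2 3 3

Derivation:
Ev 1: PC=2 idx=2 pred=T actual=N -> ctr[2]=2
Ev 2: PC=2 idx=2 pred=T actual=T -> ctr[2]=3
Ev 3: PC=3 idx=0 pred=T actual=N -> ctr[0]=2
Ev 4: PC=2 idx=2 pred=T actual=T -> ctr[2]=3
Ev 5: PC=2 idx=2 pred=T actual=N -> ctr[2]=2
Ev 6: PC=3 idx=0 pred=T actual=N -> ctr[0]=1
Ev 7: PC=3 idx=0 pred=N actual=N -> ctr[0]=0
Ev 8: PC=3 idx=0 pred=N actual=N -> ctr[0]=0
Ev 9: PC=3 idx=0 pred=N actual=N -> ctr[0]=0
Ev 10: PC=3 idx=0 pred=N actual=T -> ctr[0]=1
Ev 11: PC=3 idx=0 pred=N actual=T -> ctr[0]=2
Ev 12: PC=2 idx=2 pred=T actual=T -> ctr[2]=3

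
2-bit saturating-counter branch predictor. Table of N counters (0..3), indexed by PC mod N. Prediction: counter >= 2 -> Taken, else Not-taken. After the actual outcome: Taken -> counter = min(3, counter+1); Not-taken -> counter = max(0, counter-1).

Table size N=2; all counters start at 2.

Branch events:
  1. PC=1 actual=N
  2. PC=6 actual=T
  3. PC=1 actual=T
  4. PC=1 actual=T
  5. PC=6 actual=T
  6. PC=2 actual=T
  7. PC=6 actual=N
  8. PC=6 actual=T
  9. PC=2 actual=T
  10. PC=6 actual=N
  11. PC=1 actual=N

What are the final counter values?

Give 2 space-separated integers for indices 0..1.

Ev 1: PC=1 idx=1 pred=T actual=N -> ctr[1]=1
Ev 2: PC=6 idx=0 pred=T actual=T -> ctr[0]=3
Ev 3: PC=1 idx=1 pred=N actual=T -> ctr[1]=2
Ev 4: PC=1 idx=1 pred=T actual=T -> ctr[1]=3
Ev 5: PC=6 idx=0 pred=T actual=T -> ctr[0]=3
Ev 6: PC=2 idx=0 pred=T actual=T -> ctr[0]=3
Ev 7: PC=6 idx=0 pred=T actual=N -> ctr[0]=2
Ev 8: PC=6 idx=0 pred=T actual=T -> ctr[0]=3
Ev 9: PC=2 idx=0 pred=T actual=T -> ctr[0]=3
Ev 10: PC=6 idx=0 pred=T actual=N -> ctr[0]=2
Ev 11: PC=1 idx=1 pred=T actual=N -> ctr[1]=2

Answer: 2 2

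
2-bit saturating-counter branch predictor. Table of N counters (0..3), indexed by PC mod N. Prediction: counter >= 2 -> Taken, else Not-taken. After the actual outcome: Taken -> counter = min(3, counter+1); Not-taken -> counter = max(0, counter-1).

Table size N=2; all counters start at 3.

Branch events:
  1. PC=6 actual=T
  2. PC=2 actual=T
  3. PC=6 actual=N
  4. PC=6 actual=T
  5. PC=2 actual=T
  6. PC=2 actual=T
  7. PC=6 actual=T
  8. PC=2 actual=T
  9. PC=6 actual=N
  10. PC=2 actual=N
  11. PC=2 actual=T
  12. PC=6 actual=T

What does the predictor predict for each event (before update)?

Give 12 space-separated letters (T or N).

Ev 1: PC=6 idx=0 pred=T actual=T -> ctr[0]=3
Ev 2: PC=2 idx=0 pred=T actual=T -> ctr[0]=3
Ev 3: PC=6 idx=0 pred=T actual=N -> ctr[0]=2
Ev 4: PC=6 idx=0 pred=T actual=T -> ctr[0]=3
Ev 5: PC=2 idx=0 pred=T actual=T -> ctr[0]=3
Ev 6: PC=2 idx=0 pred=T actual=T -> ctr[0]=3
Ev 7: PC=6 idx=0 pred=T actual=T -> ctr[0]=3
Ev 8: PC=2 idx=0 pred=T actual=T -> ctr[0]=3
Ev 9: PC=6 idx=0 pred=T actual=N -> ctr[0]=2
Ev 10: PC=2 idx=0 pred=T actual=N -> ctr[0]=1
Ev 11: PC=2 idx=0 pred=N actual=T -> ctr[0]=2
Ev 12: PC=6 idx=0 pred=T actual=T -> ctr[0]=3

Answer: T T T T T T T T T T N T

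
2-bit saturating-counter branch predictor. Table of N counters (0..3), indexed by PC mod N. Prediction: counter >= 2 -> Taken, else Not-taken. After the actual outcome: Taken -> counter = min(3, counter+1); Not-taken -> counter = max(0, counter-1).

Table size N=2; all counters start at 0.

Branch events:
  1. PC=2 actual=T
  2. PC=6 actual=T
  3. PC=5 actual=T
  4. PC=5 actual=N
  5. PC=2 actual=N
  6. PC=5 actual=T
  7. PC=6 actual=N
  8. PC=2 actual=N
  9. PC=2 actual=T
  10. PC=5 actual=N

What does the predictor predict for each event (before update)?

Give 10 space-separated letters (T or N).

Answer: N N N N T N N N N N

Derivation:
Ev 1: PC=2 idx=0 pred=N actual=T -> ctr[0]=1
Ev 2: PC=6 idx=0 pred=N actual=T -> ctr[0]=2
Ev 3: PC=5 idx=1 pred=N actual=T -> ctr[1]=1
Ev 4: PC=5 idx=1 pred=N actual=N -> ctr[1]=0
Ev 5: PC=2 idx=0 pred=T actual=N -> ctr[0]=1
Ev 6: PC=5 idx=1 pred=N actual=T -> ctr[1]=1
Ev 7: PC=6 idx=0 pred=N actual=N -> ctr[0]=0
Ev 8: PC=2 idx=0 pred=N actual=N -> ctr[0]=0
Ev 9: PC=2 idx=0 pred=N actual=T -> ctr[0]=1
Ev 10: PC=5 idx=1 pred=N actual=N -> ctr[1]=0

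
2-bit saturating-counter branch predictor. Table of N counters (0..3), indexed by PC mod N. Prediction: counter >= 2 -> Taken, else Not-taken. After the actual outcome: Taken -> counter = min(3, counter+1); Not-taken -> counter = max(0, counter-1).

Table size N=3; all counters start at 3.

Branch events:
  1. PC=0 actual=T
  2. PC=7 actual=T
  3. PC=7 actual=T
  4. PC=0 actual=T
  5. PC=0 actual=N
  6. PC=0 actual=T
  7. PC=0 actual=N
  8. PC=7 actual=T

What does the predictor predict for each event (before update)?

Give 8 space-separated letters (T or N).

Ev 1: PC=0 idx=0 pred=T actual=T -> ctr[0]=3
Ev 2: PC=7 idx=1 pred=T actual=T -> ctr[1]=3
Ev 3: PC=7 idx=1 pred=T actual=T -> ctr[1]=3
Ev 4: PC=0 idx=0 pred=T actual=T -> ctr[0]=3
Ev 5: PC=0 idx=0 pred=T actual=N -> ctr[0]=2
Ev 6: PC=0 idx=0 pred=T actual=T -> ctr[0]=3
Ev 7: PC=0 idx=0 pred=T actual=N -> ctr[0]=2
Ev 8: PC=7 idx=1 pred=T actual=T -> ctr[1]=3

Answer: T T T T T T T T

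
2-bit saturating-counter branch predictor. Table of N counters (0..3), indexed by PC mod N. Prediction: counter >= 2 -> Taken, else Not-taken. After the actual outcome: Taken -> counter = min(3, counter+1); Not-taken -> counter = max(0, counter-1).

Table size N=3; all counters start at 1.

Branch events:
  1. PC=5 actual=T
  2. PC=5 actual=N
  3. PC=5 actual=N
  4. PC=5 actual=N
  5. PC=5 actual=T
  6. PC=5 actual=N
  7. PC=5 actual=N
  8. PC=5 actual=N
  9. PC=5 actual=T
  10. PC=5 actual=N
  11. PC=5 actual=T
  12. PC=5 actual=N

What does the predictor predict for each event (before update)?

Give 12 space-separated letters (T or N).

Ev 1: PC=5 idx=2 pred=N actual=T -> ctr[2]=2
Ev 2: PC=5 idx=2 pred=T actual=N -> ctr[2]=1
Ev 3: PC=5 idx=2 pred=N actual=N -> ctr[2]=0
Ev 4: PC=5 idx=2 pred=N actual=N -> ctr[2]=0
Ev 5: PC=5 idx=2 pred=N actual=T -> ctr[2]=1
Ev 6: PC=5 idx=2 pred=N actual=N -> ctr[2]=0
Ev 7: PC=5 idx=2 pred=N actual=N -> ctr[2]=0
Ev 8: PC=5 idx=2 pred=N actual=N -> ctr[2]=0
Ev 9: PC=5 idx=2 pred=N actual=T -> ctr[2]=1
Ev 10: PC=5 idx=2 pred=N actual=N -> ctr[2]=0
Ev 11: PC=5 idx=2 pred=N actual=T -> ctr[2]=1
Ev 12: PC=5 idx=2 pred=N actual=N -> ctr[2]=0

Answer: N T N N N N N N N N N N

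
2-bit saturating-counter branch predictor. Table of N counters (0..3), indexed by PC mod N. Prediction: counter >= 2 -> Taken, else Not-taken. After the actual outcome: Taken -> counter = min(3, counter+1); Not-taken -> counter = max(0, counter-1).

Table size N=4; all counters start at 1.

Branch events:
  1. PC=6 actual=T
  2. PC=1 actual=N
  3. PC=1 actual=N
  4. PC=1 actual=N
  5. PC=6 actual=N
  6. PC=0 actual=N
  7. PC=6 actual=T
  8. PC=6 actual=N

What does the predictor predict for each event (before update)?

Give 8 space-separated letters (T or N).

Ev 1: PC=6 idx=2 pred=N actual=T -> ctr[2]=2
Ev 2: PC=1 idx=1 pred=N actual=N -> ctr[1]=0
Ev 3: PC=1 idx=1 pred=N actual=N -> ctr[1]=0
Ev 4: PC=1 idx=1 pred=N actual=N -> ctr[1]=0
Ev 5: PC=6 idx=2 pred=T actual=N -> ctr[2]=1
Ev 6: PC=0 idx=0 pred=N actual=N -> ctr[0]=0
Ev 7: PC=6 idx=2 pred=N actual=T -> ctr[2]=2
Ev 8: PC=6 idx=2 pred=T actual=N -> ctr[2]=1

Answer: N N N N T N N T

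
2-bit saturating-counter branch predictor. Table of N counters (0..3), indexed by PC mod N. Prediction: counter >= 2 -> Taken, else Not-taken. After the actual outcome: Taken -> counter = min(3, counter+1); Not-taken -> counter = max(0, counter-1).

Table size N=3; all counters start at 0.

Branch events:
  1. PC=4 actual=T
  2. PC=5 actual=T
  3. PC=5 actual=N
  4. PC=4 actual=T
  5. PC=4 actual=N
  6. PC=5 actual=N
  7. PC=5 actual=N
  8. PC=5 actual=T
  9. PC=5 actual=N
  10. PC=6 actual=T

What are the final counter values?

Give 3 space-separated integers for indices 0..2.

Answer: 1 1 0

Derivation:
Ev 1: PC=4 idx=1 pred=N actual=T -> ctr[1]=1
Ev 2: PC=5 idx=2 pred=N actual=T -> ctr[2]=1
Ev 3: PC=5 idx=2 pred=N actual=N -> ctr[2]=0
Ev 4: PC=4 idx=1 pred=N actual=T -> ctr[1]=2
Ev 5: PC=4 idx=1 pred=T actual=N -> ctr[1]=1
Ev 6: PC=5 idx=2 pred=N actual=N -> ctr[2]=0
Ev 7: PC=5 idx=2 pred=N actual=N -> ctr[2]=0
Ev 8: PC=5 idx=2 pred=N actual=T -> ctr[2]=1
Ev 9: PC=5 idx=2 pred=N actual=N -> ctr[2]=0
Ev 10: PC=6 idx=0 pred=N actual=T -> ctr[0]=1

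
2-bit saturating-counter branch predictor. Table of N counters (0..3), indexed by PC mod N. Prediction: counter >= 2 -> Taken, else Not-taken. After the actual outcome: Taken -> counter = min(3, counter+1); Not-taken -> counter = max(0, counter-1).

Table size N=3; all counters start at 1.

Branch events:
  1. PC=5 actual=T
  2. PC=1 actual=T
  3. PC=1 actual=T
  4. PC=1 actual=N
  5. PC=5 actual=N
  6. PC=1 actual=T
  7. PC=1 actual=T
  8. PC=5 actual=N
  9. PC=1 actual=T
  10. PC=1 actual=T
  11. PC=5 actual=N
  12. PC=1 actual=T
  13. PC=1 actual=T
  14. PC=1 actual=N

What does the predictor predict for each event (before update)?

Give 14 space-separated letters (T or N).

Answer: N N T T T T T N T T N T T T

Derivation:
Ev 1: PC=5 idx=2 pred=N actual=T -> ctr[2]=2
Ev 2: PC=1 idx=1 pred=N actual=T -> ctr[1]=2
Ev 3: PC=1 idx=1 pred=T actual=T -> ctr[1]=3
Ev 4: PC=1 idx=1 pred=T actual=N -> ctr[1]=2
Ev 5: PC=5 idx=2 pred=T actual=N -> ctr[2]=1
Ev 6: PC=1 idx=1 pred=T actual=T -> ctr[1]=3
Ev 7: PC=1 idx=1 pred=T actual=T -> ctr[1]=3
Ev 8: PC=5 idx=2 pred=N actual=N -> ctr[2]=0
Ev 9: PC=1 idx=1 pred=T actual=T -> ctr[1]=3
Ev 10: PC=1 idx=1 pred=T actual=T -> ctr[1]=3
Ev 11: PC=5 idx=2 pred=N actual=N -> ctr[2]=0
Ev 12: PC=1 idx=1 pred=T actual=T -> ctr[1]=3
Ev 13: PC=1 idx=1 pred=T actual=T -> ctr[1]=3
Ev 14: PC=1 idx=1 pred=T actual=N -> ctr[1]=2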